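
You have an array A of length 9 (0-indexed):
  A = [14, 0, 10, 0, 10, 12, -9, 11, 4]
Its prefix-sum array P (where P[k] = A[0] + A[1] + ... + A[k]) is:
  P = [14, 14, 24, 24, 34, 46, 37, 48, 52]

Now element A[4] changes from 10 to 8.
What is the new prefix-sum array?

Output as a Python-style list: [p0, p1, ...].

Answer: [14, 14, 24, 24, 32, 44, 35, 46, 50]

Derivation:
Change: A[4] 10 -> 8, delta = -2
P[k] for k < 4: unchanged (A[4] not included)
P[k] for k >= 4: shift by delta = -2
  P[0] = 14 + 0 = 14
  P[1] = 14 + 0 = 14
  P[2] = 24 + 0 = 24
  P[3] = 24 + 0 = 24
  P[4] = 34 + -2 = 32
  P[5] = 46 + -2 = 44
  P[6] = 37 + -2 = 35
  P[7] = 48 + -2 = 46
  P[8] = 52 + -2 = 50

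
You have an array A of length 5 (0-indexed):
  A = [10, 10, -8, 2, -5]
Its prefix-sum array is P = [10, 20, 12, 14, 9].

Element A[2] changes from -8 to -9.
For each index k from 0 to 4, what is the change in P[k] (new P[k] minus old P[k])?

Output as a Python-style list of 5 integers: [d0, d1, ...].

Answer: [0, 0, -1, -1, -1]

Derivation:
Element change: A[2] -8 -> -9, delta = -1
For k < 2: P[k] unchanged, delta_P[k] = 0
For k >= 2: P[k] shifts by exactly -1
Delta array: [0, 0, -1, -1, -1]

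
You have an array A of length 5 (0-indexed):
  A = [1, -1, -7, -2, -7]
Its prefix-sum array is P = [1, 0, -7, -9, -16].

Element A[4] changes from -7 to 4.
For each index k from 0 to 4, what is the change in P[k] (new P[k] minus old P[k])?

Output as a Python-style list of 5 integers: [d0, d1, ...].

Answer: [0, 0, 0, 0, 11]

Derivation:
Element change: A[4] -7 -> 4, delta = 11
For k < 4: P[k] unchanged, delta_P[k] = 0
For k >= 4: P[k] shifts by exactly 11
Delta array: [0, 0, 0, 0, 11]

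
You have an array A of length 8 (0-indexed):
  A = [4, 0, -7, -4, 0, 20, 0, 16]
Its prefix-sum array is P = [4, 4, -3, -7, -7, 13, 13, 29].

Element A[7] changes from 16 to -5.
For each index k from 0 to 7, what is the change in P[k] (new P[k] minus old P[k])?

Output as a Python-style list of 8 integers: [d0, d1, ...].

Element change: A[7] 16 -> -5, delta = -21
For k < 7: P[k] unchanged, delta_P[k] = 0
For k >= 7: P[k] shifts by exactly -21
Delta array: [0, 0, 0, 0, 0, 0, 0, -21]

Answer: [0, 0, 0, 0, 0, 0, 0, -21]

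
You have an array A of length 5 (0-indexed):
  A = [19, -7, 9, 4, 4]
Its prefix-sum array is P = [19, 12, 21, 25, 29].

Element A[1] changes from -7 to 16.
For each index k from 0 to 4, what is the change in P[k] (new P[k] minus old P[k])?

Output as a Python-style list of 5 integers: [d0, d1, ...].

Element change: A[1] -7 -> 16, delta = 23
For k < 1: P[k] unchanged, delta_P[k] = 0
For k >= 1: P[k] shifts by exactly 23
Delta array: [0, 23, 23, 23, 23]

Answer: [0, 23, 23, 23, 23]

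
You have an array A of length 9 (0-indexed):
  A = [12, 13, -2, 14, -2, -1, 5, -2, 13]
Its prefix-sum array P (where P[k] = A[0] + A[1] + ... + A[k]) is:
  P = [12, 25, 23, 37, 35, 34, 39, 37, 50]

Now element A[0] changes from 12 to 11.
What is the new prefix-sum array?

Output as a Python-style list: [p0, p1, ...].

Answer: [11, 24, 22, 36, 34, 33, 38, 36, 49]

Derivation:
Change: A[0] 12 -> 11, delta = -1
P[k] for k < 0: unchanged (A[0] not included)
P[k] for k >= 0: shift by delta = -1
  P[0] = 12 + -1 = 11
  P[1] = 25 + -1 = 24
  P[2] = 23 + -1 = 22
  P[3] = 37 + -1 = 36
  P[4] = 35 + -1 = 34
  P[5] = 34 + -1 = 33
  P[6] = 39 + -1 = 38
  P[7] = 37 + -1 = 36
  P[8] = 50 + -1 = 49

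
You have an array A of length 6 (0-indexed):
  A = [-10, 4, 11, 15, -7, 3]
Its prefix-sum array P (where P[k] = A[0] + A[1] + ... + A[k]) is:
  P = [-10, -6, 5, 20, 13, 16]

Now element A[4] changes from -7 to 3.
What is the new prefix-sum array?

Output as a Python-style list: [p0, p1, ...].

Change: A[4] -7 -> 3, delta = 10
P[k] for k < 4: unchanged (A[4] not included)
P[k] for k >= 4: shift by delta = 10
  P[0] = -10 + 0 = -10
  P[1] = -6 + 0 = -6
  P[2] = 5 + 0 = 5
  P[3] = 20 + 0 = 20
  P[4] = 13 + 10 = 23
  P[5] = 16 + 10 = 26

Answer: [-10, -6, 5, 20, 23, 26]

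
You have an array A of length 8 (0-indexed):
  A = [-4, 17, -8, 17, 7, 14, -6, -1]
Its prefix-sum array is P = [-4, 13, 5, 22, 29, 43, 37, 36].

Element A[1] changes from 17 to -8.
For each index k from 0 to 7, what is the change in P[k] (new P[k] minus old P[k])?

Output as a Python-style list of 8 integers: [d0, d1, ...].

Element change: A[1] 17 -> -8, delta = -25
For k < 1: P[k] unchanged, delta_P[k] = 0
For k >= 1: P[k] shifts by exactly -25
Delta array: [0, -25, -25, -25, -25, -25, -25, -25]

Answer: [0, -25, -25, -25, -25, -25, -25, -25]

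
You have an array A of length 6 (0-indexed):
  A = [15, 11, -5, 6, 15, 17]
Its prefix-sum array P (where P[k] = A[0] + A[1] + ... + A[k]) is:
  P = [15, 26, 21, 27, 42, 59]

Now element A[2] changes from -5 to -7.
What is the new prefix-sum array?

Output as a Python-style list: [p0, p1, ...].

Answer: [15, 26, 19, 25, 40, 57]

Derivation:
Change: A[2] -5 -> -7, delta = -2
P[k] for k < 2: unchanged (A[2] not included)
P[k] for k >= 2: shift by delta = -2
  P[0] = 15 + 0 = 15
  P[1] = 26 + 0 = 26
  P[2] = 21 + -2 = 19
  P[3] = 27 + -2 = 25
  P[4] = 42 + -2 = 40
  P[5] = 59 + -2 = 57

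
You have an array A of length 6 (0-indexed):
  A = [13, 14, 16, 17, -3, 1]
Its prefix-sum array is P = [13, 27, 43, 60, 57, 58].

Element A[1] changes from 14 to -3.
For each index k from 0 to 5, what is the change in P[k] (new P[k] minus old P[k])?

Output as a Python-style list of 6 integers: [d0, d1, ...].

Element change: A[1] 14 -> -3, delta = -17
For k < 1: P[k] unchanged, delta_P[k] = 0
For k >= 1: P[k] shifts by exactly -17
Delta array: [0, -17, -17, -17, -17, -17]

Answer: [0, -17, -17, -17, -17, -17]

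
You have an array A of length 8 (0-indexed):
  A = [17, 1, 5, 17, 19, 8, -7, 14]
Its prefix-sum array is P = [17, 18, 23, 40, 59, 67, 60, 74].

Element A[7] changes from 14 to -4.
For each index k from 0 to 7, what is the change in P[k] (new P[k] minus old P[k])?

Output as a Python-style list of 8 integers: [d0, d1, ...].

Answer: [0, 0, 0, 0, 0, 0, 0, -18]

Derivation:
Element change: A[7] 14 -> -4, delta = -18
For k < 7: P[k] unchanged, delta_P[k] = 0
For k >= 7: P[k] shifts by exactly -18
Delta array: [0, 0, 0, 0, 0, 0, 0, -18]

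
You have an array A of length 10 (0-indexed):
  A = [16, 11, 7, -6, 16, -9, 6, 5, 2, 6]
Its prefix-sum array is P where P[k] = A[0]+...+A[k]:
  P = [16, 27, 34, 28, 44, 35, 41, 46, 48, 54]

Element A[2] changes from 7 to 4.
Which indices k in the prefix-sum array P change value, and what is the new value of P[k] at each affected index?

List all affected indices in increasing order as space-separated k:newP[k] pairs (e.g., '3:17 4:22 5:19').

P[k] = A[0] + ... + A[k]
P[k] includes A[2] iff k >= 2
Affected indices: 2, 3, ..., 9; delta = -3
  P[2]: 34 + -3 = 31
  P[3]: 28 + -3 = 25
  P[4]: 44 + -3 = 41
  P[5]: 35 + -3 = 32
  P[6]: 41 + -3 = 38
  P[7]: 46 + -3 = 43
  P[8]: 48 + -3 = 45
  P[9]: 54 + -3 = 51

Answer: 2:31 3:25 4:41 5:32 6:38 7:43 8:45 9:51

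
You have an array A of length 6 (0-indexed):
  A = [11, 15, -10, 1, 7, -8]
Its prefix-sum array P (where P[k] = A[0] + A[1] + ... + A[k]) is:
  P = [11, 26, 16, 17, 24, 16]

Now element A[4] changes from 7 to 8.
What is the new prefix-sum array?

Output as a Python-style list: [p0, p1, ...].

Change: A[4] 7 -> 8, delta = 1
P[k] for k < 4: unchanged (A[4] not included)
P[k] for k >= 4: shift by delta = 1
  P[0] = 11 + 0 = 11
  P[1] = 26 + 0 = 26
  P[2] = 16 + 0 = 16
  P[3] = 17 + 0 = 17
  P[4] = 24 + 1 = 25
  P[5] = 16 + 1 = 17

Answer: [11, 26, 16, 17, 25, 17]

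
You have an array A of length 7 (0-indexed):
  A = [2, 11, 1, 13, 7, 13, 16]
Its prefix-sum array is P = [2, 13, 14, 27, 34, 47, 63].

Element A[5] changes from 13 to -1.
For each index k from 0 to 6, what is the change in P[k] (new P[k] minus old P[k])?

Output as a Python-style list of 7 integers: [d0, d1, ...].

Element change: A[5] 13 -> -1, delta = -14
For k < 5: P[k] unchanged, delta_P[k] = 0
For k >= 5: P[k] shifts by exactly -14
Delta array: [0, 0, 0, 0, 0, -14, -14]

Answer: [0, 0, 0, 0, 0, -14, -14]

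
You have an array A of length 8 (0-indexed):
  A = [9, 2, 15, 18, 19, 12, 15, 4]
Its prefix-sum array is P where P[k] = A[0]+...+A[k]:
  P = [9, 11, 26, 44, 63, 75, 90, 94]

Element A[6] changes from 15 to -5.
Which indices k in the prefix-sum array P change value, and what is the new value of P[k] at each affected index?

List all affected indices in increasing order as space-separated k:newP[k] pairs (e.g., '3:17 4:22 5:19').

Answer: 6:70 7:74

Derivation:
P[k] = A[0] + ... + A[k]
P[k] includes A[6] iff k >= 6
Affected indices: 6, 7, ..., 7; delta = -20
  P[6]: 90 + -20 = 70
  P[7]: 94 + -20 = 74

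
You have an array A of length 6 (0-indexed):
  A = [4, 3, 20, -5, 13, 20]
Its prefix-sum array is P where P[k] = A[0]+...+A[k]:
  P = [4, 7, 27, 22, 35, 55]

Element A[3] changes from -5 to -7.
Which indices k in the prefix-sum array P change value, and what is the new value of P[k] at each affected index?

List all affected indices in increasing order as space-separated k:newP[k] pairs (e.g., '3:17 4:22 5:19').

Answer: 3:20 4:33 5:53

Derivation:
P[k] = A[0] + ... + A[k]
P[k] includes A[3] iff k >= 3
Affected indices: 3, 4, ..., 5; delta = -2
  P[3]: 22 + -2 = 20
  P[4]: 35 + -2 = 33
  P[5]: 55 + -2 = 53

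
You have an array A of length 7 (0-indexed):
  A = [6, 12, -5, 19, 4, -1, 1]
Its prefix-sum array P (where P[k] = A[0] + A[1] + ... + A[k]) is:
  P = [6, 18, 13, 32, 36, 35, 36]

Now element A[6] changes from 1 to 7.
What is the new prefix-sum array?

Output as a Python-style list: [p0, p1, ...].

Answer: [6, 18, 13, 32, 36, 35, 42]

Derivation:
Change: A[6] 1 -> 7, delta = 6
P[k] for k < 6: unchanged (A[6] not included)
P[k] for k >= 6: shift by delta = 6
  P[0] = 6 + 0 = 6
  P[1] = 18 + 0 = 18
  P[2] = 13 + 0 = 13
  P[3] = 32 + 0 = 32
  P[4] = 36 + 0 = 36
  P[5] = 35 + 0 = 35
  P[6] = 36 + 6 = 42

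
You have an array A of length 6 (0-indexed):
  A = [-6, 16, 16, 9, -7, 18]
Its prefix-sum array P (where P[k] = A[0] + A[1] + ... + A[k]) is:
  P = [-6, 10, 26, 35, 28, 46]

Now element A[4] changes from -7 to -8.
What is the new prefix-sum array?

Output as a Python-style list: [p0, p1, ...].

Answer: [-6, 10, 26, 35, 27, 45]

Derivation:
Change: A[4] -7 -> -8, delta = -1
P[k] for k < 4: unchanged (A[4] not included)
P[k] for k >= 4: shift by delta = -1
  P[0] = -6 + 0 = -6
  P[1] = 10 + 0 = 10
  P[2] = 26 + 0 = 26
  P[3] = 35 + 0 = 35
  P[4] = 28 + -1 = 27
  P[5] = 46 + -1 = 45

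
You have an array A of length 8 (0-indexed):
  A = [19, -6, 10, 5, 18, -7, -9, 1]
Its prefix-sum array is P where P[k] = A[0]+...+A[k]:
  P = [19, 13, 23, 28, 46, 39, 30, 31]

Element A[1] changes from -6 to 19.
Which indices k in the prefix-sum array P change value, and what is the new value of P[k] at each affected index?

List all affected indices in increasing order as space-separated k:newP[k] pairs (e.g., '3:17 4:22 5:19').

Answer: 1:38 2:48 3:53 4:71 5:64 6:55 7:56

Derivation:
P[k] = A[0] + ... + A[k]
P[k] includes A[1] iff k >= 1
Affected indices: 1, 2, ..., 7; delta = 25
  P[1]: 13 + 25 = 38
  P[2]: 23 + 25 = 48
  P[3]: 28 + 25 = 53
  P[4]: 46 + 25 = 71
  P[5]: 39 + 25 = 64
  P[6]: 30 + 25 = 55
  P[7]: 31 + 25 = 56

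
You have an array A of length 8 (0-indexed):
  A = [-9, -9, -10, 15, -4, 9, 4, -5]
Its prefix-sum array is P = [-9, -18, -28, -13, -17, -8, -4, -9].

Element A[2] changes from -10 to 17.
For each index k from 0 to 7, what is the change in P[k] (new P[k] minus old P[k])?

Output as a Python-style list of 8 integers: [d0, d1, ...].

Answer: [0, 0, 27, 27, 27, 27, 27, 27]

Derivation:
Element change: A[2] -10 -> 17, delta = 27
For k < 2: P[k] unchanged, delta_P[k] = 0
For k >= 2: P[k] shifts by exactly 27
Delta array: [0, 0, 27, 27, 27, 27, 27, 27]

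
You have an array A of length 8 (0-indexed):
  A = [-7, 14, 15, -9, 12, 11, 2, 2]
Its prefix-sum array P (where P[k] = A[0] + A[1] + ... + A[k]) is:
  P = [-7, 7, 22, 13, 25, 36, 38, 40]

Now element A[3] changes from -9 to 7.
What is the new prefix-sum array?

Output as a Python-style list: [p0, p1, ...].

Answer: [-7, 7, 22, 29, 41, 52, 54, 56]

Derivation:
Change: A[3] -9 -> 7, delta = 16
P[k] for k < 3: unchanged (A[3] not included)
P[k] for k >= 3: shift by delta = 16
  P[0] = -7 + 0 = -7
  P[1] = 7 + 0 = 7
  P[2] = 22 + 0 = 22
  P[3] = 13 + 16 = 29
  P[4] = 25 + 16 = 41
  P[5] = 36 + 16 = 52
  P[6] = 38 + 16 = 54
  P[7] = 40 + 16 = 56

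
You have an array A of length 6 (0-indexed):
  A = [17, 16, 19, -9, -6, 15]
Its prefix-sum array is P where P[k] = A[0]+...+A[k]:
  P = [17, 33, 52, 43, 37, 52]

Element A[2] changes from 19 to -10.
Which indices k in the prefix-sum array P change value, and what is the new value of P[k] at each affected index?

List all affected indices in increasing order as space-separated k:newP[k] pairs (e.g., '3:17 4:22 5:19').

P[k] = A[0] + ... + A[k]
P[k] includes A[2] iff k >= 2
Affected indices: 2, 3, ..., 5; delta = -29
  P[2]: 52 + -29 = 23
  P[3]: 43 + -29 = 14
  P[4]: 37 + -29 = 8
  P[5]: 52 + -29 = 23

Answer: 2:23 3:14 4:8 5:23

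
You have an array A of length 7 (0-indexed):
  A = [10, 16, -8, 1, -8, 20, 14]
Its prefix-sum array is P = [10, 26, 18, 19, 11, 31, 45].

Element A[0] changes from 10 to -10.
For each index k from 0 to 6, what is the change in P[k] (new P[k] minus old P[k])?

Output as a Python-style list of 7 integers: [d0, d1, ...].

Element change: A[0] 10 -> -10, delta = -20
For k < 0: P[k] unchanged, delta_P[k] = 0
For k >= 0: P[k] shifts by exactly -20
Delta array: [-20, -20, -20, -20, -20, -20, -20]

Answer: [-20, -20, -20, -20, -20, -20, -20]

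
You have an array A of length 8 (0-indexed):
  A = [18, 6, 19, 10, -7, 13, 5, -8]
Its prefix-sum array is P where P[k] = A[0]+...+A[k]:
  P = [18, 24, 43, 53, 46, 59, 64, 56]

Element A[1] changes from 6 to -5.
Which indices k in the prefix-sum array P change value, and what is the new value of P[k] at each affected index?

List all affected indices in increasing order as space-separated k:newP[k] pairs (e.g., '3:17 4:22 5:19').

Answer: 1:13 2:32 3:42 4:35 5:48 6:53 7:45

Derivation:
P[k] = A[0] + ... + A[k]
P[k] includes A[1] iff k >= 1
Affected indices: 1, 2, ..., 7; delta = -11
  P[1]: 24 + -11 = 13
  P[2]: 43 + -11 = 32
  P[3]: 53 + -11 = 42
  P[4]: 46 + -11 = 35
  P[5]: 59 + -11 = 48
  P[6]: 64 + -11 = 53
  P[7]: 56 + -11 = 45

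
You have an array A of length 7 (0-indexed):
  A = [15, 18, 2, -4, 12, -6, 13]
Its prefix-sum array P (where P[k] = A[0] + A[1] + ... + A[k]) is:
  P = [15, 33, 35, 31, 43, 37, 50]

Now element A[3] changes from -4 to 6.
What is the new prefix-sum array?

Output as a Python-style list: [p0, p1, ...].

Answer: [15, 33, 35, 41, 53, 47, 60]

Derivation:
Change: A[3] -4 -> 6, delta = 10
P[k] for k < 3: unchanged (A[3] not included)
P[k] for k >= 3: shift by delta = 10
  P[0] = 15 + 0 = 15
  P[1] = 33 + 0 = 33
  P[2] = 35 + 0 = 35
  P[3] = 31 + 10 = 41
  P[4] = 43 + 10 = 53
  P[5] = 37 + 10 = 47
  P[6] = 50 + 10 = 60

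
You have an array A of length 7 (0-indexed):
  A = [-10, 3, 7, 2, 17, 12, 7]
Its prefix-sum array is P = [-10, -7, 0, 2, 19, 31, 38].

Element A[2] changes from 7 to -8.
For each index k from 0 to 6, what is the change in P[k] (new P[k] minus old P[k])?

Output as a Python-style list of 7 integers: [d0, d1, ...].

Element change: A[2] 7 -> -8, delta = -15
For k < 2: P[k] unchanged, delta_P[k] = 0
For k >= 2: P[k] shifts by exactly -15
Delta array: [0, 0, -15, -15, -15, -15, -15]

Answer: [0, 0, -15, -15, -15, -15, -15]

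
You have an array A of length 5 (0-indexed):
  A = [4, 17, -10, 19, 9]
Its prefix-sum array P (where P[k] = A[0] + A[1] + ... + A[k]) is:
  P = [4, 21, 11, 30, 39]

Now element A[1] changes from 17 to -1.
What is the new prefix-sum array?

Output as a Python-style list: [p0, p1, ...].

Change: A[1] 17 -> -1, delta = -18
P[k] for k < 1: unchanged (A[1] not included)
P[k] for k >= 1: shift by delta = -18
  P[0] = 4 + 0 = 4
  P[1] = 21 + -18 = 3
  P[2] = 11 + -18 = -7
  P[3] = 30 + -18 = 12
  P[4] = 39 + -18 = 21

Answer: [4, 3, -7, 12, 21]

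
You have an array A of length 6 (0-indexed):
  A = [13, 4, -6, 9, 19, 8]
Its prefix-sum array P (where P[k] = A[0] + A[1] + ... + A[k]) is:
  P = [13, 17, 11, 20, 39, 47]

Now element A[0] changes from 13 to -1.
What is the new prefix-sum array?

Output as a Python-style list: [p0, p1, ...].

Answer: [-1, 3, -3, 6, 25, 33]

Derivation:
Change: A[0] 13 -> -1, delta = -14
P[k] for k < 0: unchanged (A[0] not included)
P[k] for k >= 0: shift by delta = -14
  P[0] = 13 + -14 = -1
  P[1] = 17 + -14 = 3
  P[2] = 11 + -14 = -3
  P[3] = 20 + -14 = 6
  P[4] = 39 + -14 = 25
  P[5] = 47 + -14 = 33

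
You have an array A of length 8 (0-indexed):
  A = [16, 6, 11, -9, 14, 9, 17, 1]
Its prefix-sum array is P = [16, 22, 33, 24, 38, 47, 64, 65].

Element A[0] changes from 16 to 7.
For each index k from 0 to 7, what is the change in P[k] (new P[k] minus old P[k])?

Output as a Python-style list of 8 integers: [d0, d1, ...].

Answer: [-9, -9, -9, -9, -9, -9, -9, -9]

Derivation:
Element change: A[0] 16 -> 7, delta = -9
For k < 0: P[k] unchanged, delta_P[k] = 0
For k >= 0: P[k] shifts by exactly -9
Delta array: [-9, -9, -9, -9, -9, -9, -9, -9]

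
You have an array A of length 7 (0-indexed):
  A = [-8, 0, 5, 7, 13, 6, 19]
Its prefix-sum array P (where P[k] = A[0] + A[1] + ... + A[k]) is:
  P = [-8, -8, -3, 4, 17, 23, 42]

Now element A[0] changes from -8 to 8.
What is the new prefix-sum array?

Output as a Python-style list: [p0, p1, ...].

Change: A[0] -8 -> 8, delta = 16
P[k] for k < 0: unchanged (A[0] not included)
P[k] for k >= 0: shift by delta = 16
  P[0] = -8 + 16 = 8
  P[1] = -8 + 16 = 8
  P[2] = -3 + 16 = 13
  P[3] = 4 + 16 = 20
  P[4] = 17 + 16 = 33
  P[5] = 23 + 16 = 39
  P[6] = 42 + 16 = 58

Answer: [8, 8, 13, 20, 33, 39, 58]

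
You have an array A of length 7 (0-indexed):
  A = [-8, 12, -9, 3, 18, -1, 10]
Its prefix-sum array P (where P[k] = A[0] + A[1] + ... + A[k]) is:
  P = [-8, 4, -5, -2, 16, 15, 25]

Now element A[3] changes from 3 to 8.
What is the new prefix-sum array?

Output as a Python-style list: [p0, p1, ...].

Change: A[3] 3 -> 8, delta = 5
P[k] for k < 3: unchanged (A[3] not included)
P[k] for k >= 3: shift by delta = 5
  P[0] = -8 + 0 = -8
  P[1] = 4 + 0 = 4
  P[2] = -5 + 0 = -5
  P[3] = -2 + 5 = 3
  P[4] = 16 + 5 = 21
  P[5] = 15 + 5 = 20
  P[6] = 25 + 5 = 30

Answer: [-8, 4, -5, 3, 21, 20, 30]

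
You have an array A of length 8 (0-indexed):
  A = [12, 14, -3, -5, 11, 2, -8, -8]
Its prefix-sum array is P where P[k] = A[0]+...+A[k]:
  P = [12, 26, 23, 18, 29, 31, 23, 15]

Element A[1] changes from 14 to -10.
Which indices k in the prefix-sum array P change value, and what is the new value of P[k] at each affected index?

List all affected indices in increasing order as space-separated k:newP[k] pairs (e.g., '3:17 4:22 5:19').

Answer: 1:2 2:-1 3:-6 4:5 5:7 6:-1 7:-9

Derivation:
P[k] = A[0] + ... + A[k]
P[k] includes A[1] iff k >= 1
Affected indices: 1, 2, ..., 7; delta = -24
  P[1]: 26 + -24 = 2
  P[2]: 23 + -24 = -1
  P[3]: 18 + -24 = -6
  P[4]: 29 + -24 = 5
  P[5]: 31 + -24 = 7
  P[6]: 23 + -24 = -1
  P[7]: 15 + -24 = -9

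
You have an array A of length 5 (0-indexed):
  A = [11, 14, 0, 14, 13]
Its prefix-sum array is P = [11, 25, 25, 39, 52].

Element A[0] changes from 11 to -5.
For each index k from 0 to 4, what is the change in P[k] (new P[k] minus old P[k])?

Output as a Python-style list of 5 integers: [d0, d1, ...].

Answer: [-16, -16, -16, -16, -16]

Derivation:
Element change: A[0] 11 -> -5, delta = -16
For k < 0: P[k] unchanged, delta_P[k] = 0
For k >= 0: P[k] shifts by exactly -16
Delta array: [-16, -16, -16, -16, -16]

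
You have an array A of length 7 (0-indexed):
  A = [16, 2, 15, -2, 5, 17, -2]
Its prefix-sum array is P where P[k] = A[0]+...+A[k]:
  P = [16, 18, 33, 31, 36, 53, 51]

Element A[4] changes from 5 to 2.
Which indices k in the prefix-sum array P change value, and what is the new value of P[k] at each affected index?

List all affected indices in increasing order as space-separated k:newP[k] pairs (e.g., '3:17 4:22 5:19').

P[k] = A[0] + ... + A[k]
P[k] includes A[4] iff k >= 4
Affected indices: 4, 5, ..., 6; delta = -3
  P[4]: 36 + -3 = 33
  P[5]: 53 + -3 = 50
  P[6]: 51 + -3 = 48

Answer: 4:33 5:50 6:48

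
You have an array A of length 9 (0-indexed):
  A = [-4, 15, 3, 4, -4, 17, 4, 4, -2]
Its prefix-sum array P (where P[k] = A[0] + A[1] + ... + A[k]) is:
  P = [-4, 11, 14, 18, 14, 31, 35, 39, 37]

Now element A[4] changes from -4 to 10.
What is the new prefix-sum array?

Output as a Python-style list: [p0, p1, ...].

Change: A[4] -4 -> 10, delta = 14
P[k] for k < 4: unchanged (A[4] not included)
P[k] for k >= 4: shift by delta = 14
  P[0] = -4 + 0 = -4
  P[1] = 11 + 0 = 11
  P[2] = 14 + 0 = 14
  P[3] = 18 + 0 = 18
  P[4] = 14 + 14 = 28
  P[5] = 31 + 14 = 45
  P[6] = 35 + 14 = 49
  P[7] = 39 + 14 = 53
  P[8] = 37 + 14 = 51

Answer: [-4, 11, 14, 18, 28, 45, 49, 53, 51]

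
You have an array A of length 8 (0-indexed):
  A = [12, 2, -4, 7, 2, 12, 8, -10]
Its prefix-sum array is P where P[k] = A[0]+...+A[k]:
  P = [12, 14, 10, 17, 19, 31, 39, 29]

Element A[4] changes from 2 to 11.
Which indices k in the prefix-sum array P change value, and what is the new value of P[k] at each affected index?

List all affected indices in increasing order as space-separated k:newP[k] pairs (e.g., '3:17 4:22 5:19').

Answer: 4:28 5:40 6:48 7:38

Derivation:
P[k] = A[0] + ... + A[k]
P[k] includes A[4] iff k >= 4
Affected indices: 4, 5, ..., 7; delta = 9
  P[4]: 19 + 9 = 28
  P[5]: 31 + 9 = 40
  P[6]: 39 + 9 = 48
  P[7]: 29 + 9 = 38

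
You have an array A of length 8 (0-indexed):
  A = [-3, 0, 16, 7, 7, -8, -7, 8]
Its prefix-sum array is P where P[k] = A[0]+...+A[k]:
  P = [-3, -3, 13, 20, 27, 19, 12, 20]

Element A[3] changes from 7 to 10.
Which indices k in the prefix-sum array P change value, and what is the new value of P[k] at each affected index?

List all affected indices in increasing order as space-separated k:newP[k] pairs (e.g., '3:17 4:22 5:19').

Answer: 3:23 4:30 5:22 6:15 7:23

Derivation:
P[k] = A[0] + ... + A[k]
P[k] includes A[3] iff k >= 3
Affected indices: 3, 4, ..., 7; delta = 3
  P[3]: 20 + 3 = 23
  P[4]: 27 + 3 = 30
  P[5]: 19 + 3 = 22
  P[6]: 12 + 3 = 15
  P[7]: 20 + 3 = 23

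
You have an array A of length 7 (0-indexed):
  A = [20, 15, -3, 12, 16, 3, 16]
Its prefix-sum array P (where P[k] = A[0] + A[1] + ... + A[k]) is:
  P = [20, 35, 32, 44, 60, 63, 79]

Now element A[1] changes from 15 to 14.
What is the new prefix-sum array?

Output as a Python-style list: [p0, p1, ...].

Answer: [20, 34, 31, 43, 59, 62, 78]

Derivation:
Change: A[1] 15 -> 14, delta = -1
P[k] for k < 1: unchanged (A[1] not included)
P[k] for k >= 1: shift by delta = -1
  P[0] = 20 + 0 = 20
  P[1] = 35 + -1 = 34
  P[2] = 32 + -1 = 31
  P[3] = 44 + -1 = 43
  P[4] = 60 + -1 = 59
  P[5] = 63 + -1 = 62
  P[6] = 79 + -1 = 78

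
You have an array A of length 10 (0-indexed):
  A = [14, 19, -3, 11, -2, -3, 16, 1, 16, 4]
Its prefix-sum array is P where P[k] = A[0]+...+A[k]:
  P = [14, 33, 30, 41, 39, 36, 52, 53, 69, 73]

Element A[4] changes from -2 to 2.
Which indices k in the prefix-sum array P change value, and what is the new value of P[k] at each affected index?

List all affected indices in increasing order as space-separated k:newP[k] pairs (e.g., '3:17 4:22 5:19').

Answer: 4:43 5:40 6:56 7:57 8:73 9:77

Derivation:
P[k] = A[0] + ... + A[k]
P[k] includes A[4] iff k >= 4
Affected indices: 4, 5, ..., 9; delta = 4
  P[4]: 39 + 4 = 43
  P[5]: 36 + 4 = 40
  P[6]: 52 + 4 = 56
  P[7]: 53 + 4 = 57
  P[8]: 69 + 4 = 73
  P[9]: 73 + 4 = 77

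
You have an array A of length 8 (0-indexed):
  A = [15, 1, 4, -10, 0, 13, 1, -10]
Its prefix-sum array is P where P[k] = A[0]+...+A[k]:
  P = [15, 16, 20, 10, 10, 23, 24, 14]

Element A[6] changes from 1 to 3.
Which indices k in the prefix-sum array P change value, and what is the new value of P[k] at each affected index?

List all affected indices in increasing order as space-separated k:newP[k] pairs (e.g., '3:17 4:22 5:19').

P[k] = A[0] + ... + A[k]
P[k] includes A[6] iff k >= 6
Affected indices: 6, 7, ..., 7; delta = 2
  P[6]: 24 + 2 = 26
  P[7]: 14 + 2 = 16

Answer: 6:26 7:16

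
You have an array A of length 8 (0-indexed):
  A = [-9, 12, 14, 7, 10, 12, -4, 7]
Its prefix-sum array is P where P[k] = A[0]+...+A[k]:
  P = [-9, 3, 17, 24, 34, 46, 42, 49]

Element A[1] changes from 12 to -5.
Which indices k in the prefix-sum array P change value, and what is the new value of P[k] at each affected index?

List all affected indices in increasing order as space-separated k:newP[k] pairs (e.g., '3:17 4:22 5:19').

P[k] = A[0] + ... + A[k]
P[k] includes A[1] iff k >= 1
Affected indices: 1, 2, ..., 7; delta = -17
  P[1]: 3 + -17 = -14
  P[2]: 17 + -17 = 0
  P[3]: 24 + -17 = 7
  P[4]: 34 + -17 = 17
  P[5]: 46 + -17 = 29
  P[6]: 42 + -17 = 25
  P[7]: 49 + -17 = 32

Answer: 1:-14 2:0 3:7 4:17 5:29 6:25 7:32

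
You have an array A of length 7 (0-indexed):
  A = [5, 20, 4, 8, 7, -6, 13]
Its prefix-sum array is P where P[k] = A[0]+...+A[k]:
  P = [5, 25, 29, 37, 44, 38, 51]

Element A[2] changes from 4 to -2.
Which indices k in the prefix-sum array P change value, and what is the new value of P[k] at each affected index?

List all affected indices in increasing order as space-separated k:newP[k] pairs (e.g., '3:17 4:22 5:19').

Answer: 2:23 3:31 4:38 5:32 6:45

Derivation:
P[k] = A[0] + ... + A[k]
P[k] includes A[2] iff k >= 2
Affected indices: 2, 3, ..., 6; delta = -6
  P[2]: 29 + -6 = 23
  P[3]: 37 + -6 = 31
  P[4]: 44 + -6 = 38
  P[5]: 38 + -6 = 32
  P[6]: 51 + -6 = 45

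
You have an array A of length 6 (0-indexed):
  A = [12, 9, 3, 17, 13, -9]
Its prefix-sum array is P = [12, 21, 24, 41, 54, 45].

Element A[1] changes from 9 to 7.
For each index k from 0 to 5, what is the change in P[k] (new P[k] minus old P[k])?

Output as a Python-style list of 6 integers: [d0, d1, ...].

Answer: [0, -2, -2, -2, -2, -2]

Derivation:
Element change: A[1] 9 -> 7, delta = -2
For k < 1: P[k] unchanged, delta_P[k] = 0
For k >= 1: P[k] shifts by exactly -2
Delta array: [0, -2, -2, -2, -2, -2]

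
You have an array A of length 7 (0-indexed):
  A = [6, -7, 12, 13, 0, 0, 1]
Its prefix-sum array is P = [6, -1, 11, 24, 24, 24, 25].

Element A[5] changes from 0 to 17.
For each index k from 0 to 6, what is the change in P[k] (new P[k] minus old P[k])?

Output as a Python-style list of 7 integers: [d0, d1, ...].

Element change: A[5] 0 -> 17, delta = 17
For k < 5: P[k] unchanged, delta_P[k] = 0
For k >= 5: P[k] shifts by exactly 17
Delta array: [0, 0, 0, 0, 0, 17, 17]

Answer: [0, 0, 0, 0, 0, 17, 17]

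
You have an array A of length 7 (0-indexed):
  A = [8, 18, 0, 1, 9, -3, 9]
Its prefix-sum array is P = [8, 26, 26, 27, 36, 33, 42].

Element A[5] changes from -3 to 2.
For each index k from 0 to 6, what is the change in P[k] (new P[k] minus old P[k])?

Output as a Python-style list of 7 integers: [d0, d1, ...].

Answer: [0, 0, 0, 0, 0, 5, 5]

Derivation:
Element change: A[5] -3 -> 2, delta = 5
For k < 5: P[k] unchanged, delta_P[k] = 0
For k >= 5: P[k] shifts by exactly 5
Delta array: [0, 0, 0, 0, 0, 5, 5]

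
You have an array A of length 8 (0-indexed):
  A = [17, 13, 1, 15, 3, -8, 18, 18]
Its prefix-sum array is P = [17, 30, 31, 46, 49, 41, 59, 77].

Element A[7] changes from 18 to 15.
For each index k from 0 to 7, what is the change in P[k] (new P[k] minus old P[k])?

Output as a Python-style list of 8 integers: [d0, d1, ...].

Element change: A[7] 18 -> 15, delta = -3
For k < 7: P[k] unchanged, delta_P[k] = 0
For k >= 7: P[k] shifts by exactly -3
Delta array: [0, 0, 0, 0, 0, 0, 0, -3]

Answer: [0, 0, 0, 0, 0, 0, 0, -3]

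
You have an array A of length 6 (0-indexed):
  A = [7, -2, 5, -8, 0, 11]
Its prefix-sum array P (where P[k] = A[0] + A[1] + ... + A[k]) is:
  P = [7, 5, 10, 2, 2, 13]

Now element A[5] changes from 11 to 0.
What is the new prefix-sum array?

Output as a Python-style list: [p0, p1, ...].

Answer: [7, 5, 10, 2, 2, 2]

Derivation:
Change: A[5] 11 -> 0, delta = -11
P[k] for k < 5: unchanged (A[5] not included)
P[k] for k >= 5: shift by delta = -11
  P[0] = 7 + 0 = 7
  P[1] = 5 + 0 = 5
  P[2] = 10 + 0 = 10
  P[3] = 2 + 0 = 2
  P[4] = 2 + 0 = 2
  P[5] = 13 + -11 = 2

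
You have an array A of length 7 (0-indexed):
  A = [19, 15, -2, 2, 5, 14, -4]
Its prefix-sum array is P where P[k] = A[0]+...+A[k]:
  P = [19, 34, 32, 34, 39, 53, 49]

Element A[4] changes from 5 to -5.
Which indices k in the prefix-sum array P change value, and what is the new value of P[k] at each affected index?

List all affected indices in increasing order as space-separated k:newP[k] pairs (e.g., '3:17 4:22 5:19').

P[k] = A[0] + ... + A[k]
P[k] includes A[4] iff k >= 4
Affected indices: 4, 5, ..., 6; delta = -10
  P[4]: 39 + -10 = 29
  P[5]: 53 + -10 = 43
  P[6]: 49 + -10 = 39

Answer: 4:29 5:43 6:39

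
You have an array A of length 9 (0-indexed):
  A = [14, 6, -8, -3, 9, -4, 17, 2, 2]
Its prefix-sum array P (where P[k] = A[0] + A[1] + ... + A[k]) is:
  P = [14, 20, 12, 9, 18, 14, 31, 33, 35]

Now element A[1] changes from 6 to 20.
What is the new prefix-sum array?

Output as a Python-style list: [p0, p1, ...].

Answer: [14, 34, 26, 23, 32, 28, 45, 47, 49]

Derivation:
Change: A[1] 6 -> 20, delta = 14
P[k] for k < 1: unchanged (A[1] not included)
P[k] for k >= 1: shift by delta = 14
  P[0] = 14 + 0 = 14
  P[1] = 20 + 14 = 34
  P[2] = 12 + 14 = 26
  P[3] = 9 + 14 = 23
  P[4] = 18 + 14 = 32
  P[5] = 14 + 14 = 28
  P[6] = 31 + 14 = 45
  P[7] = 33 + 14 = 47
  P[8] = 35 + 14 = 49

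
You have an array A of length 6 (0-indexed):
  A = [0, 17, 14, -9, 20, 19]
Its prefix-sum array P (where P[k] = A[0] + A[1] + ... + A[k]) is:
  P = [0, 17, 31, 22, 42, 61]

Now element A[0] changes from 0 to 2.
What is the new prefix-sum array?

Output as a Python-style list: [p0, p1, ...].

Answer: [2, 19, 33, 24, 44, 63]

Derivation:
Change: A[0] 0 -> 2, delta = 2
P[k] for k < 0: unchanged (A[0] not included)
P[k] for k >= 0: shift by delta = 2
  P[0] = 0 + 2 = 2
  P[1] = 17 + 2 = 19
  P[2] = 31 + 2 = 33
  P[3] = 22 + 2 = 24
  P[4] = 42 + 2 = 44
  P[5] = 61 + 2 = 63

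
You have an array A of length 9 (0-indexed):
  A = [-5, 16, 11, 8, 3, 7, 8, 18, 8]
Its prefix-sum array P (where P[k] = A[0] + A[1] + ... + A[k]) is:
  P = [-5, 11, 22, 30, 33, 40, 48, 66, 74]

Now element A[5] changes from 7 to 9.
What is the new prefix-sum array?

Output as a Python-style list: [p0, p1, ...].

Answer: [-5, 11, 22, 30, 33, 42, 50, 68, 76]

Derivation:
Change: A[5] 7 -> 9, delta = 2
P[k] for k < 5: unchanged (A[5] not included)
P[k] for k >= 5: shift by delta = 2
  P[0] = -5 + 0 = -5
  P[1] = 11 + 0 = 11
  P[2] = 22 + 0 = 22
  P[3] = 30 + 0 = 30
  P[4] = 33 + 0 = 33
  P[5] = 40 + 2 = 42
  P[6] = 48 + 2 = 50
  P[7] = 66 + 2 = 68
  P[8] = 74 + 2 = 76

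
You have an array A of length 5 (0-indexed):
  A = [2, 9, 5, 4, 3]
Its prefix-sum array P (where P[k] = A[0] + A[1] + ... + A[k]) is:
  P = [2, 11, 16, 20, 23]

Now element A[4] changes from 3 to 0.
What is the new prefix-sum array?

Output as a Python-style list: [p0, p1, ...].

Answer: [2, 11, 16, 20, 20]

Derivation:
Change: A[4] 3 -> 0, delta = -3
P[k] for k < 4: unchanged (A[4] not included)
P[k] for k >= 4: shift by delta = -3
  P[0] = 2 + 0 = 2
  P[1] = 11 + 0 = 11
  P[2] = 16 + 0 = 16
  P[3] = 20 + 0 = 20
  P[4] = 23 + -3 = 20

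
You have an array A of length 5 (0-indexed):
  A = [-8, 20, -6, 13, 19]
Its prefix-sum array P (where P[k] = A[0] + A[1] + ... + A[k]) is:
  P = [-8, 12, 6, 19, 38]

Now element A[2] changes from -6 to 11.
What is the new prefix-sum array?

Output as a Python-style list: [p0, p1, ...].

Answer: [-8, 12, 23, 36, 55]

Derivation:
Change: A[2] -6 -> 11, delta = 17
P[k] for k < 2: unchanged (A[2] not included)
P[k] for k >= 2: shift by delta = 17
  P[0] = -8 + 0 = -8
  P[1] = 12 + 0 = 12
  P[2] = 6 + 17 = 23
  P[3] = 19 + 17 = 36
  P[4] = 38 + 17 = 55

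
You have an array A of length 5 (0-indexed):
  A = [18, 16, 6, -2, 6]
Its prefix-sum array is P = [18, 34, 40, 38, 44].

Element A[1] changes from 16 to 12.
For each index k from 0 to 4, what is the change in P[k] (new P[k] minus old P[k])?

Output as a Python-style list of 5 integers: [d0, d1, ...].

Element change: A[1] 16 -> 12, delta = -4
For k < 1: P[k] unchanged, delta_P[k] = 0
For k >= 1: P[k] shifts by exactly -4
Delta array: [0, -4, -4, -4, -4]

Answer: [0, -4, -4, -4, -4]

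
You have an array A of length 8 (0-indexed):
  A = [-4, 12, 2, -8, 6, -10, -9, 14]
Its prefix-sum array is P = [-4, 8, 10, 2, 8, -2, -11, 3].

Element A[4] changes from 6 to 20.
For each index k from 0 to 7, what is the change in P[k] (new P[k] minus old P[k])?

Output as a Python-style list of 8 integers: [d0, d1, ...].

Element change: A[4] 6 -> 20, delta = 14
For k < 4: P[k] unchanged, delta_P[k] = 0
For k >= 4: P[k] shifts by exactly 14
Delta array: [0, 0, 0, 0, 14, 14, 14, 14]

Answer: [0, 0, 0, 0, 14, 14, 14, 14]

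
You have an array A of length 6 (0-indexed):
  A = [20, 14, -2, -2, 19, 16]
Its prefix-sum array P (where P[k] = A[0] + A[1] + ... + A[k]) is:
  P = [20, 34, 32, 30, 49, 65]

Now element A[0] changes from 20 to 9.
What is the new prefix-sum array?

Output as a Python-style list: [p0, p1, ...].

Answer: [9, 23, 21, 19, 38, 54]

Derivation:
Change: A[0] 20 -> 9, delta = -11
P[k] for k < 0: unchanged (A[0] not included)
P[k] for k >= 0: shift by delta = -11
  P[0] = 20 + -11 = 9
  P[1] = 34 + -11 = 23
  P[2] = 32 + -11 = 21
  P[3] = 30 + -11 = 19
  P[4] = 49 + -11 = 38
  P[5] = 65 + -11 = 54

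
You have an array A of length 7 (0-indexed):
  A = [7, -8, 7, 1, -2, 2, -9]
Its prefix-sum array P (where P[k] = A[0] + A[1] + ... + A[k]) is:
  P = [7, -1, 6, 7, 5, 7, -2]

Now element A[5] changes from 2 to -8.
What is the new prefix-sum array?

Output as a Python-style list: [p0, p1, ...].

Answer: [7, -1, 6, 7, 5, -3, -12]

Derivation:
Change: A[5] 2 -> -8, delta = -10
P[k] for k < 5: unchanged (A[5] not included)
P[k] for k >= 5: shift by delta = -10
  P[0] = 7 + 0 = 7
  P[1] = -1 + 0 = -1
  P[2] = 6 + 0 = 6
  P[3] = 7 + 0 = 7
  P[4] = 5 + 0 = 5
  P[5] = 7 + -10 = -3
  P[6] = -2 + -10 = -12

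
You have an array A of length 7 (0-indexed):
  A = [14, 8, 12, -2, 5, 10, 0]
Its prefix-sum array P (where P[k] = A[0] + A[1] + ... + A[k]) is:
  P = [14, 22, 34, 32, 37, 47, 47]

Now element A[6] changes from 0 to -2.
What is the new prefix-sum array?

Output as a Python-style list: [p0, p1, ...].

Answer: [14, 22, 34, 32, 37, 47, 45]

Derivation:
Change: A[6] 0 -> -2, delta = -2
P[k] for k < 6: unchanged (A[6] not included)
P[k] for k >= 6: shift by delta = -2
  P[0] = 14 + 0 = 14
  P[1] = 22 + 0 = 22
  P[2] = 34 + 0 = 34
  P[3] = 32 + 0 = 32
  P[4] = 37 + 0 = 37
  P[5] = 47 + 0 = 47
  P[6] = 47 + -2 = 45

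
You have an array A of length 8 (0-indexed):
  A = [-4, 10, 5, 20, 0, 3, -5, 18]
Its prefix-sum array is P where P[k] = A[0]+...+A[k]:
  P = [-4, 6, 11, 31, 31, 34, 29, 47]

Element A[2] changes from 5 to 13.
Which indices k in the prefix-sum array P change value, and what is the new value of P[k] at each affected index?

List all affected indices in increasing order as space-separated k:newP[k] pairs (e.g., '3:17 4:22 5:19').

P[k] = A[0] + ... + A[k]
P[k] includes A[2] iff k >= 2
Affected indices: 2, 3, ..., 7; delta = 8
  P[2]: 11 + 8 = 19
  P[3]: 31 + 8 = 39
  P[4]: 31 + 8 = 39
  P[5]: 34 + 8 = 42
  P[6]: 29 + 8 = 37
  P[7]: 47 + 8 = 55

Answer: 2:19 3:39 4:39 5:42 6:37 7:55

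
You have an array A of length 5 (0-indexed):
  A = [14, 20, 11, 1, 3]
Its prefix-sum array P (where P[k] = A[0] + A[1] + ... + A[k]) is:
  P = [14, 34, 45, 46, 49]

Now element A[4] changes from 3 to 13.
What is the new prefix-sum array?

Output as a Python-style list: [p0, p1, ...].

Answer: [14, 34, 45, 46, 59]

Derivation:
Change: A[4] 3 -> 13, delta = 10
P[k] for k < 4: unchanged (A[4] not included)
P[k] for k >= 4: shift by delta = 10
  P[0] = 14 + 0 = 14
  P[1] = 34 + 0 = 34
  P[2] = 45 + 0 = 45
  P[3] = 46 + 0 = 46
  P[4] = 49 + 10 = 59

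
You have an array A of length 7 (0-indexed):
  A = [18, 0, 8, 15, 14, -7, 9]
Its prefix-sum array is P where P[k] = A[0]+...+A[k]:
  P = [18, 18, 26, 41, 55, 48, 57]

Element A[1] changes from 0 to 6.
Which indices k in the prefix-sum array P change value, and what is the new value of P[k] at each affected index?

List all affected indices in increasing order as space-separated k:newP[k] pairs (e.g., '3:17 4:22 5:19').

P[k] = A[0] + ... + A[k]
P[k] includes A[1] iff k >= 1
Affected indices: 1, 2, ..., 6; delta = 6
  P[1]: 18 + 6 = 24
  P[2]: 26 + 6 = 32
  P[3]: 41 + 6 = 47
  P[4]: 55 + 6 = 61
  P[5]: 48 + 6 = 54
  P[6]: 57 + 6 = 63

Answer: 1:24 2:32 3:47 4:61 5:54 6:63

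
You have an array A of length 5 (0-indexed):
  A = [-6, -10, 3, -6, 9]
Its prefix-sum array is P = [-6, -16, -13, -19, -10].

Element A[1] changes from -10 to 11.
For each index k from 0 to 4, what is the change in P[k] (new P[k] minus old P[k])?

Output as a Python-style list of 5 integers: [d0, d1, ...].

Answer: [0, 21, 21, 21, 21]

Derivation:
Element change: A[1] -10 -> 11, delta = 21
For k < 1: P[k] unchanged, delta_P[k] = 0
For k >= 1: P[k] shifts by exactly 21
Delta array: [0, 21, 21, 21, 21]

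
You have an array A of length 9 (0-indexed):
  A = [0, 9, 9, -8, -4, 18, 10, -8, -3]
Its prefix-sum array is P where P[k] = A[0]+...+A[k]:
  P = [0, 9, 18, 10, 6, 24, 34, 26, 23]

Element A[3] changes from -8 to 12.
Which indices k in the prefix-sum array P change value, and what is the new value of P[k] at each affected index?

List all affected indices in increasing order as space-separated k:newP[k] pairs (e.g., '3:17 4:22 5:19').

Answer: 3:30 4:26 5:44 6:54 7:46 8:43

Derivation:
P[k] = A[0] + ... + A[k]
P[k] includes A[3] iff k >= 3
Affected indices: 3, 4, ..., 8; delta = 20
  P[3]: 10 + 20 = 30
  P[4]: 6 + 20 = 26
  P[5]: 24 + 20 = 44
  P[6]: 34 + 20 = 54
  P[7]: 26 + 20 = 46
  P[8]: 23 + 20 = 43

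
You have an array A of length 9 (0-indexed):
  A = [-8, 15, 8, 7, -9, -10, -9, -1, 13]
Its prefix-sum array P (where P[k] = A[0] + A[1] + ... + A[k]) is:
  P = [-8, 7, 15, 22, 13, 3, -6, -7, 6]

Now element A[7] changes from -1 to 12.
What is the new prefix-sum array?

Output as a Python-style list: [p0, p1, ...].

Change: A[7] -1 -> 12, delta = 13
P[k] for k < 7: unchanged (A[7] not included)
P[k] for k >= 7: shift by delta = 13
  P[0] = -8 + 0 = -8
  P[1] = 7 + 0 = 7
  P[2] = 15 + 0 = 15
  P[3] = 22 + 0 = 22
  P[4] = 13 + 0 = 13
  P[5] = 3 + 0 = 3
  P[6] = -6 + 0 = -6
  P[7] = -7 + 13 = 6
  P[8] = 6 + 13 = 19

Answer: [-8, 7, 15, 22, 13, 3, -6, 6, 19]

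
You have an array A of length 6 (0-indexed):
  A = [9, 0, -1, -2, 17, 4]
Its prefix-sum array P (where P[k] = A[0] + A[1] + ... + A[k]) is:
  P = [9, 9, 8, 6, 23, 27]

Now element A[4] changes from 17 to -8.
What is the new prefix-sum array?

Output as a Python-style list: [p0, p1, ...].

Answer: [9, 9, 8, 6, -2, 2]

Derivation:
Change: A[4] 17 -> -8, delta = -25
P[k] for k < 4: unchanged (A[4] not included)
P[k] for k >= 4: shift by delta = -25
  P[0] = 9 + 0 = 9
  P[1] = 9 + 0 = 9
  P[2] = 8 + 0 = 8
  P[3] = 6 + 0 = 6
  P[4] = 23 + -25 = -2
  P[5] = 27 + -25 = 2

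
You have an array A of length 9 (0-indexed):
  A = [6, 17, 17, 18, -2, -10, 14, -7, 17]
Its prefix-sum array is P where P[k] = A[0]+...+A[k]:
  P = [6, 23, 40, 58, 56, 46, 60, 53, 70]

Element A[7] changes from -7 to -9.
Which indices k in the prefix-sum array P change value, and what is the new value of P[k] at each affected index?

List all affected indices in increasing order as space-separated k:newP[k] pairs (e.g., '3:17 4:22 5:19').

Answer: 7:51 8:68

Derivation:
P[k] = A[0] + ... + A[k]
P[k] includes A[7] iff k >= 7
Affected indices: 7, 8, ..., 8; delta = -2
  P[7]: 53 + -2 = 51
  P[8]: 70 + -2 = 68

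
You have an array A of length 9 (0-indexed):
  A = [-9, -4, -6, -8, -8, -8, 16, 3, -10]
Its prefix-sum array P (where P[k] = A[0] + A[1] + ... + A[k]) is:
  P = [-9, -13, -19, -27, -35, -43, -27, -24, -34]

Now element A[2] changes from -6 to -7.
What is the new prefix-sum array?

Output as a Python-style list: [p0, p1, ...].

Answer: [-9, -13, -20, -28, -36, -44, -28, -25, -35]

Derivation:
Change: A[2] -6 -> -7, delta = -1
P[k] for k < 2: unchanged (A[2] not included)
P[k] for k >= 2: shift by delta = -1
  P[0] = -9 + 0 = -9
  P[1] = -13 + 0 = -13
  P[2] = -19 + -1 = -20
  P[3] = -27 + -1 = -28
  P[4] = -35 + -1 = -36
  P[5] = -43 + -1 = -44
  P[6] = -27 + -1 = -28
  P[7] = -24 + -1 = -25
  P[8] = -34 + -1 = -35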